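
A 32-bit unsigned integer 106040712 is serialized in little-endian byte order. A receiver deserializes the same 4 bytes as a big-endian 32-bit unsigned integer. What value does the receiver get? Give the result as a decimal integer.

2282574342

106040712 in 32-bit hexadecimal is 0x06520D88.
Stored little-endian, the bytes at ascending addresses are 88 0D 52 06.
Read back as big-endian, the last byte is least significant, giving 0x880D5206.
0x880D5206 = 2282574342.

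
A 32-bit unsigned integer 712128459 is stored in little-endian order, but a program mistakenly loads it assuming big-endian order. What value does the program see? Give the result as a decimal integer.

712128459 in 32-bit hexadecimal is 0x2A7237CB.
Stored little-endian, the bytes at ascending addresses are CB 37 72 2A.
Read back as big-endian, the last byte is least significant, giving 0xCB37722A.
0xCB37722A = 3409408554.

3409408554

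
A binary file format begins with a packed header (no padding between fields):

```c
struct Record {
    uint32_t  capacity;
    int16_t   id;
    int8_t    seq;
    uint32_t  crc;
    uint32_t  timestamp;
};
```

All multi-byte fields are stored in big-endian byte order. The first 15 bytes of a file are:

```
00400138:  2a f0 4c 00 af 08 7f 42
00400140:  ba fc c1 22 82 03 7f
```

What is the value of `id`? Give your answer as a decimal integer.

-20728

`id` follows `capacity` (4 bytes), so it starts at byte offset 4 and occupies 2 bytes.
Bytes at offsets 4..5: AF 08.
In big-endian order the high byte comes first in memory.
The bytes are already most-significant first: 0xAF08.
Top bit is set, so as a signed 16-bit value this is 0xAF08 − 2^16 = -20728.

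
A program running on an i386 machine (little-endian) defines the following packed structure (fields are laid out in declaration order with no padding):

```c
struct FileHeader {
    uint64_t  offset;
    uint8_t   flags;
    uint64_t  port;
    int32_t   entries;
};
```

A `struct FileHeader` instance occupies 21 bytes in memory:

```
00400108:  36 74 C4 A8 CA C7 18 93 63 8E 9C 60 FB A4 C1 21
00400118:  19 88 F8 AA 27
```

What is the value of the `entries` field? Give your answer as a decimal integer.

`entries` follows `offset` (8 B), `flags` (1 B), `port` (8 B), so it starts at offset 8 + 1 + 8 = 17 and occupies 4 bytes.
Bytes at offsets 17..20: 88 F8 AA 27.
Little-endian: lowest address holds the least-significant byte.
Reassemble most-significant byte first: 27 AA F8 88 → 0x27AAF888.
0x27AAF888 = 665516168.

665516168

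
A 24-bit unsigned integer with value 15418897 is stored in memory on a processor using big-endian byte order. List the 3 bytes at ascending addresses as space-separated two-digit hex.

EB 46 11

15418897 in hexadecimal, padded to 24 bits, is 0xEB4611.
Split into bytes (most-significant first): EB 46 11.
In big-endian order the high byte comes first in memory.
So the memory order matches the most-significant-first order: EB 46 11.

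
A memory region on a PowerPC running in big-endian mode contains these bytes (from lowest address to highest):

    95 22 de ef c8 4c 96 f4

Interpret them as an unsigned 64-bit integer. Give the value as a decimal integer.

10746396782298437364

Big-endian: lowest address holds the most-significant byte.
The bytes are already most-significant first: 0x9522DEEFC84C96F4.
0x9522DEEFC84C96F4 = 10746396782298437364.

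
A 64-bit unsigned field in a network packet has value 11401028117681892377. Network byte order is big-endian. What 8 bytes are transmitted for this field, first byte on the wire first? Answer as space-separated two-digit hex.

9E 38 96 AA F4 AB 6C 19

11401028117681892377 in hexadecimal, padded to 64 bits, is 0x9E3896AAF4AB6C19.
Split into bytes (most-significant first): 9E 38 96 AA F4 AB 6C 19.
In big-endian order the high byte comes first in memory.
So the memory order matches the most-significant-first order: 9E 38 96 AA F4 AB 6C 19.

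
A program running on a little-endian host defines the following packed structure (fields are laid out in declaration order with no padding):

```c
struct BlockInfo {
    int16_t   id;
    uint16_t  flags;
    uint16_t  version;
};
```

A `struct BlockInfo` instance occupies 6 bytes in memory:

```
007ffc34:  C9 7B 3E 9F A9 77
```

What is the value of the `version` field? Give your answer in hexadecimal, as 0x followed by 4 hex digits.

`version` follows `id` (2 B), `flags` (2 B), so it starts at offset 2 + 2 = 4 and occupies 2 bytes.
Bytes at offsets 4..5: A9 77.
Little-endian: lowest address holds the least-significant byte.
Reassemble most-significant byte first: 77 A9 → 0x77A9.

0x77A9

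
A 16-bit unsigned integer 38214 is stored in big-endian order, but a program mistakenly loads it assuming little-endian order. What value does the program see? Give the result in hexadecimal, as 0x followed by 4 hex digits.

0x4695

38214 in 16-bit hexadecimal is 0x9546.
Stored big-endian, the bytes at ascending addresses are 95 46.
Read back as little-endian, the first byte is least significant, giving 0x4695.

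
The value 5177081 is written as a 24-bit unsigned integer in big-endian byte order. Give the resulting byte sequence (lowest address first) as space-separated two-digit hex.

4E FE F9

5177081 in hexadecimal, padded to 24 bits, is 0x4EFEF9.
Split into bytes (most-significant first): 4E FE F9.
In big-endian order the high byte comes first in memory.
So the memory order matches the most-significant-first order: 4E FE F9.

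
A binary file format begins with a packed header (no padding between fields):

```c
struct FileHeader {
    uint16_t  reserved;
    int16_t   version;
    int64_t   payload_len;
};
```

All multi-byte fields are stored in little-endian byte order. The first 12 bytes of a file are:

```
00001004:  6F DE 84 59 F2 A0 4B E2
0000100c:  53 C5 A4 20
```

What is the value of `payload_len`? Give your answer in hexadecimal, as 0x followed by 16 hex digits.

0x20A4C553E24BA0F2

`payload_len` follows `reserved` (2 B), `version` (2 B), so it starts at offset 2 + 2 = 4 and occupies 8 bytes.
Bytes at offsets 4..11: F2 A0 4B E2 53 C5 A4 20.
Little-endian: lowest address holds the least-significant byte.
Reassemble most-significant byte first: 20 A4 C5 53 E2 4B A0 F2 → 0x20A4C553E24BA0F2.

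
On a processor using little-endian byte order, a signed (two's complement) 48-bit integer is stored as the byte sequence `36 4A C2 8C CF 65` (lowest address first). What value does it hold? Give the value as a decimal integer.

In little-endian order the low byte comes first in memory.
Reassemble most-significant byte first: 65 CF 8C C2 4A 36 → 0x65CF8CC24A36.
0x65CF8CC24A36 = 111942094178870.

111942094178870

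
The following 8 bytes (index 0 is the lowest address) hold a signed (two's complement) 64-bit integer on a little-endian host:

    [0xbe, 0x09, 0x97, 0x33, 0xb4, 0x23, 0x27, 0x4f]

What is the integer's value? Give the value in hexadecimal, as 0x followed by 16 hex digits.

Little-endian: lowest address holds the least-significant byte.
Reassemble most-significant byte first: 4F 27 23 B4 33 97 09 BE → 0x4F2723B4339709BE.

0x4F2723B4339709BE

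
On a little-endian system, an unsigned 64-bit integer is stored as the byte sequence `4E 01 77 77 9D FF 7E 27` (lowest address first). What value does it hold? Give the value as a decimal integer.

Little-endian stores the least-significant byte at the lowest address.
Reassemble most-significant byte first: 27 7E FF 9D 77 77 01 4E → 0x277EFF9D7777014E.
0x277EFF9D7777014E = 2845993066323968334.

2845993066323968334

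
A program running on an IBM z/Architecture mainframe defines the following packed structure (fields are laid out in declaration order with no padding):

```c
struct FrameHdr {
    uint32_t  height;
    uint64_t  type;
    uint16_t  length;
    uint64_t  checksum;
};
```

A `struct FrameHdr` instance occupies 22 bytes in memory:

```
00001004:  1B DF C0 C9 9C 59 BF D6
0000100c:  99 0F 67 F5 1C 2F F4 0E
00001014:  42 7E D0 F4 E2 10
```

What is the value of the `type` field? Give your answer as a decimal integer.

11266246871255836661

`type` follows `height` (4 bytes), so it starts at byte offset 4 and occupies 8 bytes.
Bytes at offsets 4..11: 9C 59 BF D6 99 0F 67 F5.
Big-endian stores the most-significant byte at the lowest address.
The bytes are already most-significant first: 0x9C59BFD6990F67F5.
0x9C59BFD6990F67F5 = 11266246871255836661.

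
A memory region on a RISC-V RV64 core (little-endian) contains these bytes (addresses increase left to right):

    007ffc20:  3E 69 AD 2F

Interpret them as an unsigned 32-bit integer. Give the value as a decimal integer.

799893822

Little-endian stores the least-significant byte at the lowest address.
Reassemble most-significant byte first: 2F AD 69 3E → 0x2FAD693E.
0x2FAD693E = 799893822.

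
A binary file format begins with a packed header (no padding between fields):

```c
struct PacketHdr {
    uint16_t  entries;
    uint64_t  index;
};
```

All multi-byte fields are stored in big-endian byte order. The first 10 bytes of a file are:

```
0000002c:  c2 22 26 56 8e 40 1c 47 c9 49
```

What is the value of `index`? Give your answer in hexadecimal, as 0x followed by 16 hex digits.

0x26568E401C47C949

`index` follows `entries` (2 bytes), so it starts at byte offset 2 and occupies 8 bytes.
Bytes at offsets 2..9: 26 56 8E 40 1C 47 C9 49.
Big-endian: lowest address holds the most-significant byte.
The bytes are already most-significant first: 0x26568E401C47C949.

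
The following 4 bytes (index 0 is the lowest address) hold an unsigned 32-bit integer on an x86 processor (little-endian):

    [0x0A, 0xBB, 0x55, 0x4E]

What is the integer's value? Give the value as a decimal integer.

Little-endian: lowest address holds the least-significant byte.
Reassemble most-significant byte first: 4E 55 BB 0A → 0x4E55BB0A.
0x4E55BB0A = 1314241290.

1314241290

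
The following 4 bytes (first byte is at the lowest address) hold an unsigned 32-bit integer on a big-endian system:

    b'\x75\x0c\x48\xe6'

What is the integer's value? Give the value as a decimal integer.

Big-endian: lowest address holds the most-significant byte.
The bytes are already most-significant first: 0x750C48E6.
0x750C48E6 = 1963739366.

1963739366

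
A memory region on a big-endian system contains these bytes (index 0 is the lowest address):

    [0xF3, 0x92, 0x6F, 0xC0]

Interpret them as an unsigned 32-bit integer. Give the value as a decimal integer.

4086460352

Big-endian: lowest address holds the most-significant byte.
The bytes are already most-significant first: 0xF3926FC0.
0xF3926FC0 = 4086460352.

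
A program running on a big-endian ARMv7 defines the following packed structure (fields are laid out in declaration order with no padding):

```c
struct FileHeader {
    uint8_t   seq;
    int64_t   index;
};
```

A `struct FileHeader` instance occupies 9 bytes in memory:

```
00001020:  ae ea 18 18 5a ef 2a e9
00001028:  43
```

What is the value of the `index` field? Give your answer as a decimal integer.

`index` follows `seq` (1 byte), so it starts at byte offset 1 and occupies 8 bytes.
Bytes at offsets 1..8: EA 18 18 5A EF 2A E9 43.
Big-endian stores the most-significant byte at the lowest address.
The bytes are already most-significant first: 0xEA18185AEF2AE943.
Top bit is set, so as a signed 64-bit value this is 0xEA18185AEF2AE943 − 2^64 = -1578484890554668733.

-1578484890554668733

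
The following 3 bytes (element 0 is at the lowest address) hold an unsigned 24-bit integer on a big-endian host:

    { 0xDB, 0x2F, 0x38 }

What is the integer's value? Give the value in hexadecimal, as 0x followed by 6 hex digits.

0xDB2F38

Big-endian stores the most-significant byte at the lowest address.
The bytes are already most-significant first: 0xDB2F38.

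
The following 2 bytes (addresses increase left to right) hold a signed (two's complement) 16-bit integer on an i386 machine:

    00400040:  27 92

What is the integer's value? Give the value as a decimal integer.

-28121

In little-endian order the low byte comes first in memory.
Reassemble most-significant byte first: 92 27 → 0x9227.
Top bit is set, so as a signed 16-bit value this is 0x9227 − 2^16 = -28121.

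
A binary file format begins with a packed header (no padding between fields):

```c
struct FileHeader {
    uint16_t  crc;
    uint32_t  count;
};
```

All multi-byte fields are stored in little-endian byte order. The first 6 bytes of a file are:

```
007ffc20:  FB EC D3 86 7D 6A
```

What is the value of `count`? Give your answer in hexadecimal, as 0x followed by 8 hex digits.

`count` follows `crc` (2 bytes), so it starts at byte offset 2 and occupies 4 bytes.
Bytes at offsets 2..5: D3 86 7D 6A.
In little-endian order the low byte comes first in memory.
Reassemble most-significant byte first: 6A 7D 86 D3 → 0x6A7D86D3.

0x6A7D86D3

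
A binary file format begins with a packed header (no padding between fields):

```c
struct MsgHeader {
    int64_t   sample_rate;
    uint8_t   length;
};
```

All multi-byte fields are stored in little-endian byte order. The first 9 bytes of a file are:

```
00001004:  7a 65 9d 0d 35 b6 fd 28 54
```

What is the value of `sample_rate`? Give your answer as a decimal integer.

2953717269602854266

`sample_rate` is the first field, at byte offset 0, occupying 8 bytes.
Bytes at offsets 0..7: 7A 65 9D 0D 35 B6 FD 28.
Little-endian: lowest address holds the least-significant byte.
Reassemble most-significant byte first: 28 FD B6 35 0D 9D 65 7A → 0x28FDB6350D9D657A.
0x28FDB6350D9D657A = 2953717269602854266.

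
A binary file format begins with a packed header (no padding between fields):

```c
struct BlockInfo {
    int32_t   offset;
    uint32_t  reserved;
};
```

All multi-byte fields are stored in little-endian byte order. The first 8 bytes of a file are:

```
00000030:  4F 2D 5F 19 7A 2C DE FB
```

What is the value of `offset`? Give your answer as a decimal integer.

`offset` is the first field, at byte offset 0, occupying 4 bytes.
Bytes at offsets 0..3: 4F 2D 5F 19.
In little-endian order the low byte comes first in memory.
Reassemble most-significant byte first: 19 5F 2D 4F → 0x195F2D4F.
0x195F2D4F = 425667919.

425667919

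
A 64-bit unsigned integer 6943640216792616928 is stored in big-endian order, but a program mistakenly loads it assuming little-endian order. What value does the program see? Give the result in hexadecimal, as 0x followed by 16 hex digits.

6943640216792616928 in 64-bit hexadecimal is 0x605CC3FCFA0A4FE0.
Stored big-endian, the bytes at ascending addresses are 60 5C C3 FC FA 0A 4F E0.
Read back as little-endian, the first byte is least significant, giving 0xE04F0AFAFCC35C60.

0xE04F0AFAFCC35C60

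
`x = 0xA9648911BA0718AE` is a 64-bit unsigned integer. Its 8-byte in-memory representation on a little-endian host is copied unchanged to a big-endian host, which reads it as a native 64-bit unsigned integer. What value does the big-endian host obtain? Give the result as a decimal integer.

12544785257780044969

Stored little-endian, the bytes at ascending addresses are AE 18 07 BA 11 89 64 A9.
Read back as big-endian, the last byte is least significant, giving 0xAE1807BA118964A9.
0xAE1807BA118964A9 = 12544785257780044969.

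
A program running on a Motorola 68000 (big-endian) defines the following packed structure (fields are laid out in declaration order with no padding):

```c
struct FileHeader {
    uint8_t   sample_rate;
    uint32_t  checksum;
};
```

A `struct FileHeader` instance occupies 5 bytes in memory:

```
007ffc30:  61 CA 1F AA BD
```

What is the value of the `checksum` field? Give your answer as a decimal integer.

`checksum` follows `sample_rate` (1 byte), so it starts at byte offset 1 and occupies 4 bytes.
Bytes at offsets 1..4: CA 1F AA BD.
Big-endian: lowest address holds the most-significant byte.
The bytes are already most-significant first: 0xCA1FAABD.
0xCA1FAABD = 3391072957.

3391072957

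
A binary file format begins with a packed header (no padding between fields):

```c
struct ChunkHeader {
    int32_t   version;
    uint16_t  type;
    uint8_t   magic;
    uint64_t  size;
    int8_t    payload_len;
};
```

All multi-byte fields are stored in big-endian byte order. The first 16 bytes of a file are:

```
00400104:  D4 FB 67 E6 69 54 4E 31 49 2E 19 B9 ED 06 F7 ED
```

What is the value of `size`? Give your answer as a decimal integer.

`size` follows `version` (4 B), `type` (2 B), `magic` (1 B), so it starts at offset 4 + 2 + 1 = 7 and occupies 8 bytes.
Bytes at offsets 7..14: 31 49 2E 19 B9 ED 06 F7.
Big-endian: lowest address holds the most-significant byte.
The bytes are already most-significant first: 0x31492E19B9ED06F7.
0x31492E19B9ED06F7 = 3551420469186725623.

3551420469186725623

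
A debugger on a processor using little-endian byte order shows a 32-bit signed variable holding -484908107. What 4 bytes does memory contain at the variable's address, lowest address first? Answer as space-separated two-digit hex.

Two's complement of -484908107 in 32 bits: 484908107 = 0x1CE71C4B; invert → 0xE318E3B4; add 1 → 0xE318E3B5.
Split into bytes (most-significant first): E3 18 E3 B5.
In little-endian order the low byte comes first in memory.
So at ascending addresses the bytes are B5 E3 18 E3.

B5 E3 18 E3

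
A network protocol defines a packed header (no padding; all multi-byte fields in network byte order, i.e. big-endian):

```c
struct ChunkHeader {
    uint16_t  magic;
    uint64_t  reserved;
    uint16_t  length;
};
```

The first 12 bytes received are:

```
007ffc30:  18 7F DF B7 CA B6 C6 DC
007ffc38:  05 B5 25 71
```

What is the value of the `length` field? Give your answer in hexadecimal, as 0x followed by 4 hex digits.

0x2571

`length` follows `magic` (2 B), `reserved` (8 B), so it starts at offset 2 + 8 = 10 and occupies 2 bytes.
Bytes at offsets 10..11: 25 71.
In big-endian order the high byte comes first in memory.
The bytes are already most-significant first: 0x2571.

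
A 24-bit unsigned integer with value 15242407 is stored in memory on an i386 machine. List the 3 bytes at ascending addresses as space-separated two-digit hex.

A7 94 E8

15242407 in hexadecimal, padded to 24 bits, is 0xE894A7.
Split into bytes (most-significant first): E8 94 A7.
In little-endian order the low byte comes first in memory.
So at ascending addresses the bytes are A7 94 E8.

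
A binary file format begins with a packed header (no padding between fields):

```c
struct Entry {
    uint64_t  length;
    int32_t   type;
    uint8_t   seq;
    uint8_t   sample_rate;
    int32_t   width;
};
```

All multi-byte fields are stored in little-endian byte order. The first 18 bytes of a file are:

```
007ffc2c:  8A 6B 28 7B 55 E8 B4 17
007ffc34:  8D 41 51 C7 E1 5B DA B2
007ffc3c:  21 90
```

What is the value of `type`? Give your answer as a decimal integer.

-950976115

`type` follows `length` (8 bytes), so it starts at byte offset 8 and occupies 4 bytes.
Bytes at offsets 8..11: 8D 41 51 C7.
Little-endian stores the least-significant byte at the lowest address.
Reassemble most-significant byte first: C7 51 41 8D → 0xC751418D.
Top bit is set, so as a signed 32-bit value this is 0xC751418D − 2^32 = -950976115.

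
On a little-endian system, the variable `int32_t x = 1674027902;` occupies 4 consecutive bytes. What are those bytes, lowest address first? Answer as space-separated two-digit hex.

7E A3 C7 63

1674027902 in hexadecimal, padded to 32 bits, is 0x63C7A37E.
Split into bytes (most-significant first): 63 C7 A3 7E.
Little-endian: lowest address holds the least-significant byte.
So at ascending addresses the bytes are 7E A3 C7 63.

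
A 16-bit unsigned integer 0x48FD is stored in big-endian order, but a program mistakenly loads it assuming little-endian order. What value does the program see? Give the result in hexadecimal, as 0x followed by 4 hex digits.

0xFD48

Stored big-endian, the bytes at ascending addresses are 48 FD.
Read back as little-endian, the first byte is least significant, giving 0xFD48.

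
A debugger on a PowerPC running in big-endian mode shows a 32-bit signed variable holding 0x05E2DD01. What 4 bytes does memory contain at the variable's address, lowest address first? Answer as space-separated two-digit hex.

Split into bytes (most-significant first): 05 E2 DD 01.
Big-endian: lowest address holds the most-significant byte.
So the memory order matches the most-significant-first order: 05 E2 DD 01.

05 E2 DD 01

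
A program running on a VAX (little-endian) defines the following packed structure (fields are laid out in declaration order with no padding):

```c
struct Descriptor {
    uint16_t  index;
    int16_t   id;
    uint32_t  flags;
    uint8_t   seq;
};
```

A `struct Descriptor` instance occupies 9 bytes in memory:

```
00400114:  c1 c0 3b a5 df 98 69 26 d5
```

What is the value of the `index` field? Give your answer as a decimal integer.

`index` is the first field, at byte offset 0, occupying 2 bytes.
Bytes at offsets 0..1: C1 C0.
In little-endian order the low byte comes first in memory.
Reassemble most-significant byte first: C0 C1 → 0xC0C1.
0xC0C1 = 49345.

49345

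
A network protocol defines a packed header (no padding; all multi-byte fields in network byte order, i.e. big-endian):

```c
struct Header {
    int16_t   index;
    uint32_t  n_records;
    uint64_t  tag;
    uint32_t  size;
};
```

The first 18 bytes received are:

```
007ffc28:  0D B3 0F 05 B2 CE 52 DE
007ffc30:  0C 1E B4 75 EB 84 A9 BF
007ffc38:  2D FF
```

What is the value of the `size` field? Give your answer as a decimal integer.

`size` follows `index` (2 B), `n_records` (4 B), `tag` (8 B), so it starts at offset 2 + 4 + 8 = 14 and occupies 4 bytes.
Bytes at offsets 14..17: A9 BF 2D FF.
Big-endian stores the most-significant byte at the lowest address.
The bytes are already most-significant first: 0xA9BF2DFF.
0xA9BF2DFF = 2847878655.

2847878655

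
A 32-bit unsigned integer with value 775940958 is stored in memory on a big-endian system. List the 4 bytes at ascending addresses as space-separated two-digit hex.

775940958 in hexadecimal, padded to 32 bits, is 0x2E3FEB5E.
Split into bytes (most-significant first): 2E 3F EB 5E.
In big-endian order the high byte comes first in memory.
So the memory order matches the most-significant-first order: 2E 3F EB 5E.

2E 3F EB 5E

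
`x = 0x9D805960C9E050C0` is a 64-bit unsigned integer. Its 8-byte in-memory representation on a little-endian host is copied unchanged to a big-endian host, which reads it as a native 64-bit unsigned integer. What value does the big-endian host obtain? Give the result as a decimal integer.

Stored little-endian, the bytes at ascending addresses are C0 50 E0 C9 60 59 80 9D.
Read back as big-endian, the last byte is least significant, giving 0xC050E0C96059809D.
0xC050E0C96059809D = 13857823208928542877.

13857823208928542877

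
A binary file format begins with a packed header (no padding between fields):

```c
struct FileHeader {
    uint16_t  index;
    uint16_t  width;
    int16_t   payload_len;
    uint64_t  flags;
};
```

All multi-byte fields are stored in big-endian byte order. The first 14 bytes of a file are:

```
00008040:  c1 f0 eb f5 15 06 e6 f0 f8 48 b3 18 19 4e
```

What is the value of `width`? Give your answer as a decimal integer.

`width` follows `index` (2 bytes), so it starts at byte offset 2 and occupies 2 bytes.
Bytes at offsets 2..3: EB F5.
Big-endian stores the most-significant byte at the lowest address.
The bytes are already most-significant first: 0xEBF5.
0xEBF5 = 60405.

60405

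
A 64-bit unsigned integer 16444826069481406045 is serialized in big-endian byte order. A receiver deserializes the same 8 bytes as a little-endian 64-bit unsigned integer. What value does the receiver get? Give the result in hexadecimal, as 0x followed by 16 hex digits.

0x5DBE85882EC237E4

16444826069481406045 in 64-bit hexadecimal is 0xE437C22E8885BE5D.
Stored big-endian, the bytes at ascending addresses are E4 37 C2 2E 88 85 BE 5D.
Read back as little-endian, the first byte is least significant, giving 0x5DBE85882EC237E4.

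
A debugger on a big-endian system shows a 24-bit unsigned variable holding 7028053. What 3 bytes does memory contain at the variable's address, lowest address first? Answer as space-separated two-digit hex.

6B 3D 55

7028053 in hexadecimal, padded to 24 bits, is 0x6B3D55.
Split into bytes (most-significant first): 6B 3D 55.
Big-endian stores the most-significant byte at the lowest address.
So the memory order matches the most-significant-first order: 6B 3D 55.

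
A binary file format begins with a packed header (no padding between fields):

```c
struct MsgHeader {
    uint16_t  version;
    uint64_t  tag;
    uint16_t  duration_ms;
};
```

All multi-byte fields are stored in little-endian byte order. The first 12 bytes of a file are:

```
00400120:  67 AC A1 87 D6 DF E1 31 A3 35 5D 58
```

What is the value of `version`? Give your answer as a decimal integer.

44135

`version` is the first field, at byte offset 0, occupying 2 bytes.
Bytes at offsets 0..1: 67 AC.
Little-endian stores the least-significant byte at the lowest address.
Reassemble most-significant byte first: AC 67 → 0xAC67.
0xAC67 = 44135.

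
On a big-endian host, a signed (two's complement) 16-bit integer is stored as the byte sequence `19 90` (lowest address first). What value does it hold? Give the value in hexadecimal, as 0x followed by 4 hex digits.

0x1990

In big-endian order the high byte comes first in memory.
The bytes are already most-significant first: 0x1990.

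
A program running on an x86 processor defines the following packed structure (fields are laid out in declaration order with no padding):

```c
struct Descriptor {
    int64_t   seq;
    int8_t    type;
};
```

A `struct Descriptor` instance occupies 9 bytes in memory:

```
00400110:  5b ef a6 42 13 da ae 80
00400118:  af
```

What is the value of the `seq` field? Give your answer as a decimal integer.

-9174155614649651365

`seq` is the first field, at byte offset 0, occupying 8 bytes.
Bytes at offsets 0..7: 5B EF A6 42 13 DA AE 80.
In little-endian order the low byte comes first in memory.
Reassemble most-significant byte first: 80 AE DA 13 42 A6 EF 5B → 0x80AEDA1342A6EF5B.
Top bit is set, so as a signed 64-bit value this is 0x80AEDA1342A6EF5B − 2^64 = -9174155614649651365.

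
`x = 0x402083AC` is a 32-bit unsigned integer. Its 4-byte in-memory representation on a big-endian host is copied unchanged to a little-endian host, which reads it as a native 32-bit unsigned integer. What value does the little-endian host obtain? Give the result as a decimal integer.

2894274624

Stored big-endian, the bytes at ascending addresses are 40 20 83 AC.
Read back as little-endian, the first byte is least significant, giving 0xAC832040.
0xAC832040 = 2894274624.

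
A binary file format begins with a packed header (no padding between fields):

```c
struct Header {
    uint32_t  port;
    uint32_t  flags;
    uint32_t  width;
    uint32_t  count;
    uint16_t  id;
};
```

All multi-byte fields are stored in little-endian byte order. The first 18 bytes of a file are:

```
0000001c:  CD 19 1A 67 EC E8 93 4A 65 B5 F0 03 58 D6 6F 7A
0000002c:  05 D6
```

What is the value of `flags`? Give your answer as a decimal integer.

1251207404

`flags` follows `port` (4 bytes), so it starts at byte offset 4 and occupies 4 bytes.
Bytes at offsets 4..7: EC E8 93 4A.
Little-endian stores the least-significant byte at the lowest address.
Reassemble most-significant byte first: 4A 93 E8 EC → 0x4A93E8EC.
0x4A93E8EC = 1251207404.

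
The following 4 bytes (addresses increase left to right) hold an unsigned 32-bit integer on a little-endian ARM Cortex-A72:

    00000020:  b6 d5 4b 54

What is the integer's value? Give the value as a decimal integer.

In little-endian order the low byte comes first in memory.
Reassemble most-significant byte first: 54 4B D5 B6 → 0x544BD5B6.
0x544BD5B6 = 1414256054.

1414256054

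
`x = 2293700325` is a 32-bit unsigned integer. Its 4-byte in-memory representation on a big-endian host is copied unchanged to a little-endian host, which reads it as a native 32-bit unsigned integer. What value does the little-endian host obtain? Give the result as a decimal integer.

3843471240

2293700325 in 32-bit hexadecimal is 0x88B716E5.
Stored big-endian, the bytes at ascending addresses are 88 B7 16 E5.
Read back as little-endian, the first byte is least significant, giving 0xE516B788.
0xE516B788 = 3843471240.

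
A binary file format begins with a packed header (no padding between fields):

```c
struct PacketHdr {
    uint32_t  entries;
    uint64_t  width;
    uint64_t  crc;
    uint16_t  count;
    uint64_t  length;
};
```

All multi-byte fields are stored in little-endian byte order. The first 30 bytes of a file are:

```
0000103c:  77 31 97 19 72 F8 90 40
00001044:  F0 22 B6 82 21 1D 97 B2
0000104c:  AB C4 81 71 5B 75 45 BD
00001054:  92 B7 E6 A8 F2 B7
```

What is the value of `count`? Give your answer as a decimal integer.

`count` follows `entries` (4 B), `width` (8 B), `crc` (8 B), so it starts at offset 4 + 8 + 8 = 20 and occupies 2 bytes.
Bytes at offsets 20..21: 5B 75.
Little-endian: lowest address holds the least-significant byte.
Reassemble most-significant byte first: 75 5B → 0x755B.
0x755B = 30043.

30043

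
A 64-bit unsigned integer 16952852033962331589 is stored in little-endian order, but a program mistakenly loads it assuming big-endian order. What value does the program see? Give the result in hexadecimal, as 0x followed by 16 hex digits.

0xC54D15D61AA144EB

16952852033962331589 in 64-bit hexadecimal is 0xEB44A11AD6154DC5.
Stored little-endian, the bytes at ascending addresses are C5 4D 15 D6 1A A1 44 EB.
Read back as big-endian, the last byte is least significant, giving 0xC54D15D61AA144EB.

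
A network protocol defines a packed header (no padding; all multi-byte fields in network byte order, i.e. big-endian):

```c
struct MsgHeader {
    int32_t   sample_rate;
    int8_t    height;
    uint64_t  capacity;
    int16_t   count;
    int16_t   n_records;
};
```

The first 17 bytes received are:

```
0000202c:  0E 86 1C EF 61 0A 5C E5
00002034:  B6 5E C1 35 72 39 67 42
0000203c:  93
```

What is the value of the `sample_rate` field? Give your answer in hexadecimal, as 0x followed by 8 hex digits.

0x0E861CEF

`sample_rate` is the first field, at byte offset 0, occupying 4 bytes.
Bytes at offsets 0..3: 0E 86 1C EF.
In big-endian order the high byte comes first in memory.
The bytes are already most-significant first: 0x0E861CEF.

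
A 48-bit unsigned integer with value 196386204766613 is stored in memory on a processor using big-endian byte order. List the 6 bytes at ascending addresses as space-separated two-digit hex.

196386204766613 in hexadecimal, padded to 48 bits, is 0xB29CB9F95195.
Split into bytes (most-significant first): B2 9C B9 F9 51 95.
Big-endian stores the most-significant byte at the lowest address.
So the memory order matches the most-significant-first order: B2 9C B9 F9 51 95.

B2 9C B9 F9 51 95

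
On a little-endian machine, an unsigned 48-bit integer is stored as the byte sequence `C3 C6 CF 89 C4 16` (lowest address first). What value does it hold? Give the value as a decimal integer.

Little-endian: lowest address holds the least-significant byte.
Reassemble most-significant byte first: 16 C4 89 CF C6 C3 → 0x16C489CFC6C3.
0x16C489CFC6C3 = 25033381496515.

25033381496515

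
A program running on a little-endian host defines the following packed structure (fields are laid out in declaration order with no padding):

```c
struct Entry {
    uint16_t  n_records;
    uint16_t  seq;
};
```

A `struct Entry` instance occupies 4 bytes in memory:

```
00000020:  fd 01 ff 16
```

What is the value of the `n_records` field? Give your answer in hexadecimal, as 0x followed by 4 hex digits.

`n_records` is the first field, at byte offset 0, occupying 2 bytes.
Bytes at offsets 0..1: FD 01.
Little-endian stores the least-significant byte at the lowest address.
Reassemble most-significant byte first: 01 FD → 0x01FD.

0x01FD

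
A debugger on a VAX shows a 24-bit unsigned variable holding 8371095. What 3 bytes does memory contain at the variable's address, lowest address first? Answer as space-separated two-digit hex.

97 BB 7F

8371095 in hexadecimal, padded to 24 bits, is 0x7FBB97.
Split into bytes (most-significant first): 7F BB 97.
Little-endian: lowest address holds the least-significant byte.
So at ascending addresses the bytes are 97 BB 7F.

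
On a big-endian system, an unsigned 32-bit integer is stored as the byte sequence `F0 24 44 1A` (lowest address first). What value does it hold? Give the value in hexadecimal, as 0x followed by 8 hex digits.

0xF024441A

In big-endian order the high byte comes first in memory.
The bytes are already most-significant first: 0xF024441A.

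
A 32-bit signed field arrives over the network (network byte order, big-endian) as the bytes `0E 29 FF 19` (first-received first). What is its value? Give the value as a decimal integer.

237633305

In big-endian order the high byte comes first in memory.
The bytes are already most-significant first: 0x0E29FF19.
0x0E29FF19 = 237633305.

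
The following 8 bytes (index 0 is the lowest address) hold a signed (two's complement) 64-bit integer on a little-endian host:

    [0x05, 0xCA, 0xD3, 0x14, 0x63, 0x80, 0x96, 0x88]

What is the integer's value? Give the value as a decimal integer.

Little-endian stores the least-significant byte at the lowest address.
Reassemble most-significant byte first: 88 96 80 63 14 D3 CA 05 → 0x8896806314D3CA05.
Top bit is set, so as a signed 64-bit value this is 0x8896806314D3CA05 − 2^64 = -8604548875005212155.

-8604548875005212155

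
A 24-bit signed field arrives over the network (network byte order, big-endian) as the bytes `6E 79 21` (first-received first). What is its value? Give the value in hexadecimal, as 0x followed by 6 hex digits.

Big-endian stores the most-significant byte at the lowest address.
The bytes are already most-significant first: 0x6E7921.

0x6E7921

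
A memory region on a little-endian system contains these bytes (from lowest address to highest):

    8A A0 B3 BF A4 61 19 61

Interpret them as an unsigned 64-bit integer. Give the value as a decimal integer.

Little-endian: lowest address holds the least-significant byte.
Reassemble most-significant byte first: 61 19 61 A4 BF B3 A0 8A → 0x611961A4BFB3A08A.
0x611961A4BFB3A08A = 6996730856315527306.

6996730856315527306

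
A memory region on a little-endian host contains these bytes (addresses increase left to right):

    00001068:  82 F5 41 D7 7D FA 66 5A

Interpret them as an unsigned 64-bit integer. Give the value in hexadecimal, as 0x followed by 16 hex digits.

0x5A66FA7DD741F582

In little-endian order the low byte comes first in memory.
Reassemble most-significant byte first: 5A 66 FA 7D D7 41 F5 82 → 0x5A66FA7DD741F582.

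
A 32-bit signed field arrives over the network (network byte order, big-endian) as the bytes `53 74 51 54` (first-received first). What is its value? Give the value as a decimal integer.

1400131924

Big-endian stores the most-significant byte at the lowest address.
The bytes are already most-significant first: 0x53745154.
0x53745154 = 1400131924.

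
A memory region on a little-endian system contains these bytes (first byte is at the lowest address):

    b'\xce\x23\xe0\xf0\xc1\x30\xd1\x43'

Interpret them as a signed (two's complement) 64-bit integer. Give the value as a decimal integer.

In little-endian order the low byte comes first in memory.
Reassemble most-significant byte first: 43 D1 30 C1 F0 E0 23 CE → 0x43D130C1F0E023CE.
0x43D130C1F0E023CE = 4886740680201741262.

4886740680201741262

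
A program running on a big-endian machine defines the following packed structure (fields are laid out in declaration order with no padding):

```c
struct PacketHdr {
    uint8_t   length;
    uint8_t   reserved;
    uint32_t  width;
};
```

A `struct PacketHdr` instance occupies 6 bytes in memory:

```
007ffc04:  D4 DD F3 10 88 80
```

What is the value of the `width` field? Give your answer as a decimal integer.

`width` follows `length` (1 B), `reserved` (1 B), so it starts at offset 1 + 1 = 2 and occupies 4 bytes.
Bytes at offsets 2..5: F3 10 88 80.
Big-endian: lowest address holds the most-significant byte.
The bytes are already most-significant first: 0xF3108880.
0xF3108880 = 4077947008.

4077947008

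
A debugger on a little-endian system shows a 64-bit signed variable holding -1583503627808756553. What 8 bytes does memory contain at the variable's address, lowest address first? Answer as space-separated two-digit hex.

Two's complement of -1583503627808756553 in 64 bits: 1583503627808756553 = 0x15F9BC28E4155349; invert → 0xEA0643D71BEAACB6; add 1 → 0xEA0643D71BEAACB7.
Split into bytes (most-significant first): EA 06 43 D7 1B EA AC B7.
Little-endian: lowest address holds the least-significant byte.
So at ascending addresses the bytes are B7 AC EA 1B D7 43 06 EA.

B7 AC EA 1B D7 43 06 EA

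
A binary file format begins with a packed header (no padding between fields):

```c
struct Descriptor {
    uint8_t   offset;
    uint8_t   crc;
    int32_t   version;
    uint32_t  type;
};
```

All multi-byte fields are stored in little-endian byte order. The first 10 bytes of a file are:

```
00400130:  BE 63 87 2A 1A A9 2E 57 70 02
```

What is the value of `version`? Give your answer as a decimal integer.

-1457902969

`version` follows `offset` (1 B), `crc` (1 B), so it starts at offset 1 + 1 = 2 and occupies 4 bytes.
Bytes at offsets 2..5: 87 2A 1A A9.
Little-endian: lowest address holds the least-significant byte.
Reassemble most-significant byte first: A9 1A 2A 87 → 0xA91A2A87.
Top bit is set, so as a signed 32-bit value this is 0xA91A2A87 − 2^32 = -1457902969.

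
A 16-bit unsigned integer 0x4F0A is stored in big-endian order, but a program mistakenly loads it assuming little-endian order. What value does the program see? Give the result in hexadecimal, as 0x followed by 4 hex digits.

Stored big-endian, the bytes at ascending addresses are 4F 0A.
Read back as little-endian, the first byte is least significant, giving 0x0A4F.

0x0A4F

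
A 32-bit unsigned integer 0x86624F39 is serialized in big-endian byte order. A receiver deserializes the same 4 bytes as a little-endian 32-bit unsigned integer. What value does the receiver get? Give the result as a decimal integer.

Stored big-endian, the bytes at ascending addresses are 86 62 4F 39.
Read back as little-endian, the first byte is least significant, giving 0x394F6286.
0x394F6286 = 961503878.

961503878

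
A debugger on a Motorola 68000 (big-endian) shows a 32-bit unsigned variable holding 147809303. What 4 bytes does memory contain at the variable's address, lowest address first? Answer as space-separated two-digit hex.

08 CF 64 17

147809303 in hexadecimal, padded to 32 bits, is 0x08CF6417.
Split into bytes (most-significant first): 08 CF 64 17.
In big-endian order the high byte comes first in memory.
So the memory order matches the most-significant-first order: 08 CF 64 17.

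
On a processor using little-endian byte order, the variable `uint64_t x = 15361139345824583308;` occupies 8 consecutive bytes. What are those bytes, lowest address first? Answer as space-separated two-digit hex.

8C 8E 26 25 D9 BA 2D D5

15361139345824583308 in hexadecimal, padded to 64 bits, is 0xD52DBAD925268E8C.
Split into bytes (most-significant first): D5 2D BA D9 25 26 8E 8C.
Little-endian: lowest address holds the least-significant byte.
So at ascending addresses the bytes are 8C 8E 26 25 D9 BA 2D D5.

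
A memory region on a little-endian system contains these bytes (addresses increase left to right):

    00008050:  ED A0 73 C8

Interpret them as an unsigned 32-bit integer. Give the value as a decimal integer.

3363021037

Little-endian: lowest address holds the least-significant byte.
Reassemble most-significant byte first: C8 73 A0 ED → 0xC873A0ED.
0xC873A0ED = 3363021037.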